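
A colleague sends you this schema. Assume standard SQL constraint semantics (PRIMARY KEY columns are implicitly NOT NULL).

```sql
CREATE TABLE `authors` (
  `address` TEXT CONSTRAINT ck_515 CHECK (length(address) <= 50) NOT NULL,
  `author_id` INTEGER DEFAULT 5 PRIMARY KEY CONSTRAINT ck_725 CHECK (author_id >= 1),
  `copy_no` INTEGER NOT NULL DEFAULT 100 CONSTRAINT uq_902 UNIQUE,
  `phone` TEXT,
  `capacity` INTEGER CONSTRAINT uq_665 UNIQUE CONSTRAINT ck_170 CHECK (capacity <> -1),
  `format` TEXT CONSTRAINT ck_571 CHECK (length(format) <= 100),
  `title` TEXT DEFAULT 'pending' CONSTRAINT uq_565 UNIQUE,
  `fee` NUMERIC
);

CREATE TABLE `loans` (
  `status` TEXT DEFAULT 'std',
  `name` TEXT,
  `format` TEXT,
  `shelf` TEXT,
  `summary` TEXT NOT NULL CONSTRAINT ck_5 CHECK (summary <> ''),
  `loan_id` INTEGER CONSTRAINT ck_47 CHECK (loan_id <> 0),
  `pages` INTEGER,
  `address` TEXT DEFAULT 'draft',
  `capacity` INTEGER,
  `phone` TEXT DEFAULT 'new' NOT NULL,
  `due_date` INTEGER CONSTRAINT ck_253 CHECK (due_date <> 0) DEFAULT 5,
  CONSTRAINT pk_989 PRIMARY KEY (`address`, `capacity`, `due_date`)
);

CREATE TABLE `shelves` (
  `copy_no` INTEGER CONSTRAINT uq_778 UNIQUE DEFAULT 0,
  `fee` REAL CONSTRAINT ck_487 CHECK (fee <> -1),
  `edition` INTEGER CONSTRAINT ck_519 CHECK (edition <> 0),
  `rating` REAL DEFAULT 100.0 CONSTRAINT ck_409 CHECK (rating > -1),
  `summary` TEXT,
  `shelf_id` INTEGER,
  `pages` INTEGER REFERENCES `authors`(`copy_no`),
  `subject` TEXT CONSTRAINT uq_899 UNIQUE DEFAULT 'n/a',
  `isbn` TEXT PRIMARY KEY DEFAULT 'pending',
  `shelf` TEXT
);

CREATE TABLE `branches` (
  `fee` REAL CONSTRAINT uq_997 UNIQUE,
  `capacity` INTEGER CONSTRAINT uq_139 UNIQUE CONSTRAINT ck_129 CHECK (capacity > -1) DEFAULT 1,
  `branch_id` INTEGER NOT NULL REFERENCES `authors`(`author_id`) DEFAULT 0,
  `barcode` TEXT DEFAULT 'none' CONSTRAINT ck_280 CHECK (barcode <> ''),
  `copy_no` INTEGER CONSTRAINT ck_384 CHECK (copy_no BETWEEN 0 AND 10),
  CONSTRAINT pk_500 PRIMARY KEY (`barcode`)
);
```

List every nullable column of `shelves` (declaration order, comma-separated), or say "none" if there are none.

- copy_no: UNIQUE does not imply NOT NULL → nullable.
- fee: CHECK does not forbid NULL (a CHECK constraint passes when its expression is NULL) → nullable.
- edition: CHECK does not forbid NULL (a CHECK constraint passes when its expression is NULL) → nullable.
- rating: CHECK does not forbid NULL (a CHECK constraint passes when its expression is NULL) → nullable.
- summary: no NOT NULL constraint applies → nullable.
- shelf_id: no NOT NULL constraint applies → nullable.
- pages: a foreign key column may be NULL unless separately constrained → nullable.
- subject: UNIQUE does not imply NOT NULL → nullable.
- isbn: part of the PRIMARY KEY, which implies NOT NULL → not nullable.
- shelf: no NOT NULL constraint applies → nullable.

copy_no, fee, edition, rating, summary, shelf_id, pages, subject, shelf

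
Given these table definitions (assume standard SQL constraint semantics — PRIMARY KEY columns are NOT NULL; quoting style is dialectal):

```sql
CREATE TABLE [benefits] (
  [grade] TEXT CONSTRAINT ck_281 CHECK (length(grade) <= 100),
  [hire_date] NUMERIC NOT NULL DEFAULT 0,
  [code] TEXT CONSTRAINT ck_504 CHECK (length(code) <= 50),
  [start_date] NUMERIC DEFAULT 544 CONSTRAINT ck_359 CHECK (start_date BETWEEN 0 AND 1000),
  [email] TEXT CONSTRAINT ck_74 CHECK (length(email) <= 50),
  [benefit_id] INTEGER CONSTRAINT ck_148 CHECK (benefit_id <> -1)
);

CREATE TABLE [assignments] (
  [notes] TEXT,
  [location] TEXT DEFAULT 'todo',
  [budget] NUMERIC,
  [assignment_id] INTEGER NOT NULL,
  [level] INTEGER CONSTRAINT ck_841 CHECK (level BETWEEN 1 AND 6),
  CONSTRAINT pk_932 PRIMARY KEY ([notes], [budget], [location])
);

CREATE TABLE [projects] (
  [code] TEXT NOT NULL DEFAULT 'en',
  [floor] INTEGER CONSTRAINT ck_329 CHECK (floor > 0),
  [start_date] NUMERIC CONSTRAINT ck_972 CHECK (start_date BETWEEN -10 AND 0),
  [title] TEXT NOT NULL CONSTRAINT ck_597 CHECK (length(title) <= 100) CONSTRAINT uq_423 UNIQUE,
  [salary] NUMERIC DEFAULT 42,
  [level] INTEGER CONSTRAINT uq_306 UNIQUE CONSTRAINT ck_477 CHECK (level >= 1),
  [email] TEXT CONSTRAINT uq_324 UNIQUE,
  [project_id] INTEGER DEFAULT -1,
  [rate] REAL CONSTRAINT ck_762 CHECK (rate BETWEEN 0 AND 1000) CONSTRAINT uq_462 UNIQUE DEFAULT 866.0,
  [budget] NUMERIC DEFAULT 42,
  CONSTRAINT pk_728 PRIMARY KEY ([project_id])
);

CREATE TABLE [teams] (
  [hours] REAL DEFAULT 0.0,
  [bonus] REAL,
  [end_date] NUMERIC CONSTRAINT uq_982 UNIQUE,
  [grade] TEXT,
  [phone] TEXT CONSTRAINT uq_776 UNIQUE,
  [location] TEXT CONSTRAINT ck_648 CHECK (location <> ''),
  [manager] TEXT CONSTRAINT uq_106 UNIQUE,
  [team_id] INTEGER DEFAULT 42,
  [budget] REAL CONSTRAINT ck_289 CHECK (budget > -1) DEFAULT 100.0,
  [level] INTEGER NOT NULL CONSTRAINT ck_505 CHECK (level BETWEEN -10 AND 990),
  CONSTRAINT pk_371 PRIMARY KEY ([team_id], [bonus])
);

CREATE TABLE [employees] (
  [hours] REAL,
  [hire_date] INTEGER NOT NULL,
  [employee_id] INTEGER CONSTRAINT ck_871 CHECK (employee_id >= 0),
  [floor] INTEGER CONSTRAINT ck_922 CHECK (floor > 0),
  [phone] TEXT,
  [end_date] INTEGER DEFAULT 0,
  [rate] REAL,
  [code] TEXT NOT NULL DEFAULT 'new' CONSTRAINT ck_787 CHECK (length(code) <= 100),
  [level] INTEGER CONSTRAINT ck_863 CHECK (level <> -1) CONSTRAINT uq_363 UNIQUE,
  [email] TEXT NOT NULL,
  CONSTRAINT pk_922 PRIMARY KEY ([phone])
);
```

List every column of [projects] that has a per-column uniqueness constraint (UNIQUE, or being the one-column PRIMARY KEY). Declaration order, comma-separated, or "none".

- code: no UNIQUE or single-column PK constraint.
- floor: no UNIQUE or single-column PK constraint.
- start_date: no UNIQUE or single-column PK constraint.
- title: declared UNIQUE → unique.
- salary: no UNIQUE or single-column PK constraint.
- level: declared UNIQUE → unique.
- email: declared UNIQUE → unique.
- project_id: single-column PRIMARY KEY → unique.
- rate: declared UNIQUE → unique.
- budget: no UNIQUE or single-column PK constraint.

title, level, email, project_id, rate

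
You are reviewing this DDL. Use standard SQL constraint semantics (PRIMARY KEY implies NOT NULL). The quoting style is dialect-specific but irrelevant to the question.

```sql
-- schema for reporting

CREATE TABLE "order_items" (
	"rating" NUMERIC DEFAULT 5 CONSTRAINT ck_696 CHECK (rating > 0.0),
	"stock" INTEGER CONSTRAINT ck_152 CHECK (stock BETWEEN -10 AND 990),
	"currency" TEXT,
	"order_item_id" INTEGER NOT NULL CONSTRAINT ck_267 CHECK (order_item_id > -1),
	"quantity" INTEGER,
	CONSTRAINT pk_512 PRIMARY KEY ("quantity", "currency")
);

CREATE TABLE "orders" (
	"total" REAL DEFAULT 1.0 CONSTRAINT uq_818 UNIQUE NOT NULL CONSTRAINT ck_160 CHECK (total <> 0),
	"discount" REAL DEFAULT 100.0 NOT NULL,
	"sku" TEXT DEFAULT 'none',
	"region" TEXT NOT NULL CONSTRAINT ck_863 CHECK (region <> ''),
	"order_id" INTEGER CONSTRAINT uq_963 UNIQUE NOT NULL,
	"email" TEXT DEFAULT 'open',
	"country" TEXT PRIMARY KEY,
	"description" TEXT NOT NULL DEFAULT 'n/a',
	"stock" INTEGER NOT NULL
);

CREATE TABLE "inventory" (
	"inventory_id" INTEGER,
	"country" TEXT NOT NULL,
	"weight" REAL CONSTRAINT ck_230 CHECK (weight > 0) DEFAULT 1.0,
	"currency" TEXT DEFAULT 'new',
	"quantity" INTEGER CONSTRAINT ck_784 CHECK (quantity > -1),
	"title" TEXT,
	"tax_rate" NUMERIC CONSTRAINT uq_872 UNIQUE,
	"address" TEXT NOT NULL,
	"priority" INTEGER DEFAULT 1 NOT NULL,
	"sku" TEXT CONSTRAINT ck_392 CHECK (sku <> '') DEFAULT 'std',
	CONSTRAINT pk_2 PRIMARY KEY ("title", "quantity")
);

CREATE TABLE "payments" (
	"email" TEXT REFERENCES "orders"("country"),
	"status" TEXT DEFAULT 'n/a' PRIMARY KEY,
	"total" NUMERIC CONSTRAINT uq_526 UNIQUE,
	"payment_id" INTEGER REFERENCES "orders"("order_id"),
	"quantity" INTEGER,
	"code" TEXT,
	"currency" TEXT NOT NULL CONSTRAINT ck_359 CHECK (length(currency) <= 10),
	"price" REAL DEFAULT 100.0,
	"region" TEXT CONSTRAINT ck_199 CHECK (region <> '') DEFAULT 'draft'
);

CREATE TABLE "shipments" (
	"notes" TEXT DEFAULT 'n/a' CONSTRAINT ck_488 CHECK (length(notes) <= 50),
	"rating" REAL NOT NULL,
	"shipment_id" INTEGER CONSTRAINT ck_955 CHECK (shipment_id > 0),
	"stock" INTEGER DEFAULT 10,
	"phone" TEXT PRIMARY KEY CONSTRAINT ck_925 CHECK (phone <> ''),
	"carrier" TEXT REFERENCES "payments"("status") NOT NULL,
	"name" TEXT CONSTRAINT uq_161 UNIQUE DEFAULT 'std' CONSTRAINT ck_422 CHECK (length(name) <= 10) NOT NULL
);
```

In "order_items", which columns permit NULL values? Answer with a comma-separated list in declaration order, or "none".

rating, stock

- rating: CHECK does not forbid NULL (a CHECK constraint passes when its expression is NULL) → nullable.
- stock: CHECK does not forbid NULL (a CHECK constraint passes when its expression is NULL) → nullable.
- currency: part of the PRIMARY KEY, which implies NOT NULL → not nullable.
- order_item_id: declared NOT NULL → not nullable.
- quantity: part of the PRIMARY KEY, which implies NOT NULL → not nullable.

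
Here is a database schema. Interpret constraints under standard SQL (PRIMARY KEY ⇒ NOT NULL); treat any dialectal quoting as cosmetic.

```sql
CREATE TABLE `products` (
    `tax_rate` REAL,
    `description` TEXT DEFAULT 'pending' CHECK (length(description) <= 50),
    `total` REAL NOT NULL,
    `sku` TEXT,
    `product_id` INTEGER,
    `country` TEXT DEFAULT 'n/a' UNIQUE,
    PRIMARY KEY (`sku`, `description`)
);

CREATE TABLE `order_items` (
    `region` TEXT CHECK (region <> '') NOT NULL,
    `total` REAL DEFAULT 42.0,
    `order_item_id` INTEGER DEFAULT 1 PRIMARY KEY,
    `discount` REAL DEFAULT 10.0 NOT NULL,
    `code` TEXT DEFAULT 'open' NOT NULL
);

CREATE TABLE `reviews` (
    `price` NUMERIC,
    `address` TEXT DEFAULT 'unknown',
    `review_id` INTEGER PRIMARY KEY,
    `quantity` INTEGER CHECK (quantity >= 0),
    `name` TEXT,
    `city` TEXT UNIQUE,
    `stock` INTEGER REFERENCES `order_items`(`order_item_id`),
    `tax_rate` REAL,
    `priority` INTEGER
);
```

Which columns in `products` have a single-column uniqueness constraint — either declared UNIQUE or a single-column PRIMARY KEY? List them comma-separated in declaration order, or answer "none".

country

- tax_rate: no UNIQUE or single-column PK constraint.
- description: part of a composite PRIMARY KEY — only the tuple is unique, not this column on its own.
- total: no UNIQUE or single-column PK constraint.
- sku: part of a composite PRIMARY KEY — only the tuple is unique, not this column on its own.
- product_id: no UNIQUE or single-column PK constraint.
- country: declared UNIQUE → unique.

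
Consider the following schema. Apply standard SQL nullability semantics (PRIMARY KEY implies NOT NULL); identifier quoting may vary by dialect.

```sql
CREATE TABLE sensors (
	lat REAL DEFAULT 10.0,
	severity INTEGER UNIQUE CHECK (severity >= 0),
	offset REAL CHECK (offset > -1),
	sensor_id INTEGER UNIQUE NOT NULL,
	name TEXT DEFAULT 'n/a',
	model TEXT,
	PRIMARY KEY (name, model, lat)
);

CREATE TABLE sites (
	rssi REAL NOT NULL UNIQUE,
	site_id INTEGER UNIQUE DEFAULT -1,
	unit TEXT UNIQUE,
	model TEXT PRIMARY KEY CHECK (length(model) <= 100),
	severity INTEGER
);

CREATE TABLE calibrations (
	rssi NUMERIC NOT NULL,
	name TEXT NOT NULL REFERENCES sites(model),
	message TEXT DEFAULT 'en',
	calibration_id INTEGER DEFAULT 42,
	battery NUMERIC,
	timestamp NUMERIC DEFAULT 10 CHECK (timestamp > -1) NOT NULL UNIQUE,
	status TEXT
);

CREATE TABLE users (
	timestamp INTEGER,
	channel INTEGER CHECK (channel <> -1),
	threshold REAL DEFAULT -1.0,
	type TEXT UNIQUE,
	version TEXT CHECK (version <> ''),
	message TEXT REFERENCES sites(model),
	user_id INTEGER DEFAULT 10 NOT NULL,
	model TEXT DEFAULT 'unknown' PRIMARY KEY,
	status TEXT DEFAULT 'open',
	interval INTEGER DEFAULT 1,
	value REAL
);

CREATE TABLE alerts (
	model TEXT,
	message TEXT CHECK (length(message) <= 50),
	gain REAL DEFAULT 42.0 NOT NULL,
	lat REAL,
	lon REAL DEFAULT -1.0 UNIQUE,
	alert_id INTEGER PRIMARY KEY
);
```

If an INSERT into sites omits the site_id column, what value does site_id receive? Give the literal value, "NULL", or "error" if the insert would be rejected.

site_id has an explicit DEFAULT -1.
When the column is omitted from an INSERT, that default is used.

-1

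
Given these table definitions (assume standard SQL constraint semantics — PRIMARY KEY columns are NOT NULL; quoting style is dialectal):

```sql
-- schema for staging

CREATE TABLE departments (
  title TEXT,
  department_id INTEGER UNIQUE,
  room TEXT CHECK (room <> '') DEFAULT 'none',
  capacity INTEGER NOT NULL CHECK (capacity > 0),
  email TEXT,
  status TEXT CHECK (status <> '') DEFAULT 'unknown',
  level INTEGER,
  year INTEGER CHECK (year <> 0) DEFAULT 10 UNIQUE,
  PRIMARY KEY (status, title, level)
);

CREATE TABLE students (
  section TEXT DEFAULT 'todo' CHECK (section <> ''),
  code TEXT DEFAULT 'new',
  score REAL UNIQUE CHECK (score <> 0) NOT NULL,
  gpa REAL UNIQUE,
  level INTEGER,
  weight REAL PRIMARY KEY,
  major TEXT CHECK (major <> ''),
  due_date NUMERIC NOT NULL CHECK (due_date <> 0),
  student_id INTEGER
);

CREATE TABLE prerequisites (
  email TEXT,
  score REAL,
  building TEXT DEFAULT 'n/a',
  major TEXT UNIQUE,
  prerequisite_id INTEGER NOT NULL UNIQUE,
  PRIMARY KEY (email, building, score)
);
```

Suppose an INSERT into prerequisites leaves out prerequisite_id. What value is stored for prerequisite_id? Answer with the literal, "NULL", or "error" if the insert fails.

prerequisite_id has no DEFAULT clause.
Omitting it would insert NULL, but it is declared NOT NULL, so the INSERT fails.

error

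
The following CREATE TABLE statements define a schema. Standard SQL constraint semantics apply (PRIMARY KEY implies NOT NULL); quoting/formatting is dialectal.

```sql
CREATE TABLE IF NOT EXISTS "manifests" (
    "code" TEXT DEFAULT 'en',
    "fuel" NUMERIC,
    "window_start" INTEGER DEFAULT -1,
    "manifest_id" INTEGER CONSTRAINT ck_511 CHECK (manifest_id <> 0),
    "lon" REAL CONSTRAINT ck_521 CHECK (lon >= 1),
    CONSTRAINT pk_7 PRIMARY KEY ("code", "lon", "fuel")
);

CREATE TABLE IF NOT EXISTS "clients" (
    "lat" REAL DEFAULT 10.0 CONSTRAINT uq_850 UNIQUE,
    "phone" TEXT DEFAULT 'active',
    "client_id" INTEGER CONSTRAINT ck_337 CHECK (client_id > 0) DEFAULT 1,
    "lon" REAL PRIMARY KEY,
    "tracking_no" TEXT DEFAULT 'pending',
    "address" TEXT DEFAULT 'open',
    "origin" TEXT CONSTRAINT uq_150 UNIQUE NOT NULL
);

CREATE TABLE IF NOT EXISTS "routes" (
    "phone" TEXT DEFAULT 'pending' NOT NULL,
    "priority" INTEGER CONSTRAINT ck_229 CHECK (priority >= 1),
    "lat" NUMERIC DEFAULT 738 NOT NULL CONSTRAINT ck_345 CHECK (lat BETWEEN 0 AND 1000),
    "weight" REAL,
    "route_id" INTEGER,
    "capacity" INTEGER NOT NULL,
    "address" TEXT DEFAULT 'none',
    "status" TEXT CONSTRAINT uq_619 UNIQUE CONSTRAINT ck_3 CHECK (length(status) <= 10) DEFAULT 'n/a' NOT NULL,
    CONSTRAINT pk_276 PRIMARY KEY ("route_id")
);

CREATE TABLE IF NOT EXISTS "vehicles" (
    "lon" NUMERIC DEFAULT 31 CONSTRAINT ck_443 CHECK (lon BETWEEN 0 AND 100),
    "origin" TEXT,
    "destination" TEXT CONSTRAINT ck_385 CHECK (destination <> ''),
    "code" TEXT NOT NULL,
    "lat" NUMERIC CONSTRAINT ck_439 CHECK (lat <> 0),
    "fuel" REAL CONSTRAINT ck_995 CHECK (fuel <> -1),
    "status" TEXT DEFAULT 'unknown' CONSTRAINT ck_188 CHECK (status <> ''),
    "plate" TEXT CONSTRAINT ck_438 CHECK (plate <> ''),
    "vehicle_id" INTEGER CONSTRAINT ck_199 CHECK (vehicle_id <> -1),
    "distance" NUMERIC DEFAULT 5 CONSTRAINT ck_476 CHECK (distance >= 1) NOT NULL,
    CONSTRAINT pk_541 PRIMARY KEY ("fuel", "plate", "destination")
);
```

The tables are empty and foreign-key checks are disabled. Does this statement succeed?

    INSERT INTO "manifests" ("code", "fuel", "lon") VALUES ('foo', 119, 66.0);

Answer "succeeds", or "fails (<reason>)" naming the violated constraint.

succeeds

NOT NULL columns: code is supplied; fuel is supplied; lon is supplied.
CHECK constraints: 66.0 satisfies (lon >= 1).
No constraint is violated.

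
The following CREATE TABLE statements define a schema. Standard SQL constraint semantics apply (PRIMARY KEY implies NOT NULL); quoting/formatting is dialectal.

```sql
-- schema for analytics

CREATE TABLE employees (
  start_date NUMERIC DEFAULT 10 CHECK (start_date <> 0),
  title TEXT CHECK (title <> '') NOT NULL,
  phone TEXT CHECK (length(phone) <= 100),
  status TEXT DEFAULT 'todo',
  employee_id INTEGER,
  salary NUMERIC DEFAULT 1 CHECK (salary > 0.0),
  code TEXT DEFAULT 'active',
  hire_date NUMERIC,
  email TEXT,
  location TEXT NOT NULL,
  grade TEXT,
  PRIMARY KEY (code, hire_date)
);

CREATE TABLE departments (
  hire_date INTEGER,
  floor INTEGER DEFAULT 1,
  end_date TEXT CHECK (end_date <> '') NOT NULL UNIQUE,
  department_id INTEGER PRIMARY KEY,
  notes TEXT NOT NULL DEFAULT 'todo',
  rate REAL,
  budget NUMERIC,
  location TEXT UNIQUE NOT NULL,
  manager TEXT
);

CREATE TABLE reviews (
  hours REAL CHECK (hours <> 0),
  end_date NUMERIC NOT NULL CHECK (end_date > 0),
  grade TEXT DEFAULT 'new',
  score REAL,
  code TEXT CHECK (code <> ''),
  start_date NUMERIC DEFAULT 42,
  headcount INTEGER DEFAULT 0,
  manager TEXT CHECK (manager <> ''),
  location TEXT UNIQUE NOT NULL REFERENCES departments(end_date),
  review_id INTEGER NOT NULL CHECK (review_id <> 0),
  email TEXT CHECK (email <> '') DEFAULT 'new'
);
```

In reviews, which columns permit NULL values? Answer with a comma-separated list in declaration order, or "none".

hours, grade, score, code, start_date, headcount, manager, email

- hours: CHECK does not forbid NULL (a CHECK constraint passes when its expression is NULL) → nullable.
- end_date: declared NOT NULL → not nullable.
- grade: DEFAULT only fills an omitted column; an explicit NULL is still allowed → nullable.
- score: no NOT NULL constraint applies → nullable.
- code: CHECK does not forbid NULL (a CHECK constraint passes when its expression is NULL) → nullable.
- start_date: DEFAULT only fills an omitted column; an explicit NULL is still allowed → nullable.
- headcount: DEFAULT only fills an omitted column; an explicit NULL is still allowed → nullable.
- manager: CHECK does not forbid NULL (a CHECK constraint passes when its expression is NULL) → nullable.
- location: declared NOT NULL → not nullable.
- review_id: declared NOT NULL → not nullable.
- email: CHECK does not forbid NULL (a CHECK constraint passes when its expression is NULL) → nullable.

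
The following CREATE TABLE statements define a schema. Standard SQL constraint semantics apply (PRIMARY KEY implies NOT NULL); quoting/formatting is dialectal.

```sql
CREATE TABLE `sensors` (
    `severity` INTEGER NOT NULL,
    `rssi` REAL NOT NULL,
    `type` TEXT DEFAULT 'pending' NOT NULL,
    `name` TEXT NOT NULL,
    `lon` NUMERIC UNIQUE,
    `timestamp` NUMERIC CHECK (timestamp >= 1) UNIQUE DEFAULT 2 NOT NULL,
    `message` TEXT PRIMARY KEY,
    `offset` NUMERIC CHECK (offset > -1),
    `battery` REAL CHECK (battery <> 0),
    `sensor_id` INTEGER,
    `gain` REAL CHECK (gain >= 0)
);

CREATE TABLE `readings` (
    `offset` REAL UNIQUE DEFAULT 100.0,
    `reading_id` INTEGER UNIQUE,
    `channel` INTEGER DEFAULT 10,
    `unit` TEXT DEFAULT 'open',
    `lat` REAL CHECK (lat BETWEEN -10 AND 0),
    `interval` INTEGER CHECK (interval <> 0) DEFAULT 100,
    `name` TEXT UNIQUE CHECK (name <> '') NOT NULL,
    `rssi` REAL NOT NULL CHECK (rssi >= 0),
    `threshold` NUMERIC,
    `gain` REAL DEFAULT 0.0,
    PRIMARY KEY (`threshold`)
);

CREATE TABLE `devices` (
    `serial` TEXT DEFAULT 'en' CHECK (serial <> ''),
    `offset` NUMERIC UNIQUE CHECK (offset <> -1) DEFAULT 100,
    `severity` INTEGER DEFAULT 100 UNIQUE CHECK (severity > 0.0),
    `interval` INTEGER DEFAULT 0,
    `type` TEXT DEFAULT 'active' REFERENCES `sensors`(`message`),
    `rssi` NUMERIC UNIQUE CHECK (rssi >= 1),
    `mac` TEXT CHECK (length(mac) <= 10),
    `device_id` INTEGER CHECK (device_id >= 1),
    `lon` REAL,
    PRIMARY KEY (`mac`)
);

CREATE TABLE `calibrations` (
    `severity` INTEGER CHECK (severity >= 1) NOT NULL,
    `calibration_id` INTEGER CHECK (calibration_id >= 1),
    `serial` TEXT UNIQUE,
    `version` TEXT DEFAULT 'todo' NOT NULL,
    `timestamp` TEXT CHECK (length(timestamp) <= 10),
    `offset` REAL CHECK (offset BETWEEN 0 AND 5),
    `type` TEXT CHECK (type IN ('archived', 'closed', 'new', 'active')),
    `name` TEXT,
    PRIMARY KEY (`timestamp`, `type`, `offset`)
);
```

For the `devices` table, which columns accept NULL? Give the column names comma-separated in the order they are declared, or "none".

- serial: CHECK does not forbid NULL (a CHECK constraint passes when its expression is NULL) → nullable.
- offset: CHECK does not forbid NULL (a CHECK constraint passes when its expression is NULL) → nullable.
- severity: CHECK does not forbid NULL (a CHECK constraint passes when its expression is NULL) → nullable.
- interval: DEFAULT only fills an omitted column; an explicit NULL is still allowed → nullable.
- type: a foreign key column may be NULL unless separately constrained → nullable.
- rssi: CHECK does not forbid NULL (a CHECK constraint passes when its expression is NULL) → nullable.
- mac: part of the PRIMARY KEY, which implies NOT NULL → not nullable.
- device_id: CHECK does not forbid NULL (a CHECK constraint passes when its expression is NULL) → nullable.
- lon: no NOT NULL constraint applies → nullable.

serial, offset, severity, interval, type, rssi, device_id, lon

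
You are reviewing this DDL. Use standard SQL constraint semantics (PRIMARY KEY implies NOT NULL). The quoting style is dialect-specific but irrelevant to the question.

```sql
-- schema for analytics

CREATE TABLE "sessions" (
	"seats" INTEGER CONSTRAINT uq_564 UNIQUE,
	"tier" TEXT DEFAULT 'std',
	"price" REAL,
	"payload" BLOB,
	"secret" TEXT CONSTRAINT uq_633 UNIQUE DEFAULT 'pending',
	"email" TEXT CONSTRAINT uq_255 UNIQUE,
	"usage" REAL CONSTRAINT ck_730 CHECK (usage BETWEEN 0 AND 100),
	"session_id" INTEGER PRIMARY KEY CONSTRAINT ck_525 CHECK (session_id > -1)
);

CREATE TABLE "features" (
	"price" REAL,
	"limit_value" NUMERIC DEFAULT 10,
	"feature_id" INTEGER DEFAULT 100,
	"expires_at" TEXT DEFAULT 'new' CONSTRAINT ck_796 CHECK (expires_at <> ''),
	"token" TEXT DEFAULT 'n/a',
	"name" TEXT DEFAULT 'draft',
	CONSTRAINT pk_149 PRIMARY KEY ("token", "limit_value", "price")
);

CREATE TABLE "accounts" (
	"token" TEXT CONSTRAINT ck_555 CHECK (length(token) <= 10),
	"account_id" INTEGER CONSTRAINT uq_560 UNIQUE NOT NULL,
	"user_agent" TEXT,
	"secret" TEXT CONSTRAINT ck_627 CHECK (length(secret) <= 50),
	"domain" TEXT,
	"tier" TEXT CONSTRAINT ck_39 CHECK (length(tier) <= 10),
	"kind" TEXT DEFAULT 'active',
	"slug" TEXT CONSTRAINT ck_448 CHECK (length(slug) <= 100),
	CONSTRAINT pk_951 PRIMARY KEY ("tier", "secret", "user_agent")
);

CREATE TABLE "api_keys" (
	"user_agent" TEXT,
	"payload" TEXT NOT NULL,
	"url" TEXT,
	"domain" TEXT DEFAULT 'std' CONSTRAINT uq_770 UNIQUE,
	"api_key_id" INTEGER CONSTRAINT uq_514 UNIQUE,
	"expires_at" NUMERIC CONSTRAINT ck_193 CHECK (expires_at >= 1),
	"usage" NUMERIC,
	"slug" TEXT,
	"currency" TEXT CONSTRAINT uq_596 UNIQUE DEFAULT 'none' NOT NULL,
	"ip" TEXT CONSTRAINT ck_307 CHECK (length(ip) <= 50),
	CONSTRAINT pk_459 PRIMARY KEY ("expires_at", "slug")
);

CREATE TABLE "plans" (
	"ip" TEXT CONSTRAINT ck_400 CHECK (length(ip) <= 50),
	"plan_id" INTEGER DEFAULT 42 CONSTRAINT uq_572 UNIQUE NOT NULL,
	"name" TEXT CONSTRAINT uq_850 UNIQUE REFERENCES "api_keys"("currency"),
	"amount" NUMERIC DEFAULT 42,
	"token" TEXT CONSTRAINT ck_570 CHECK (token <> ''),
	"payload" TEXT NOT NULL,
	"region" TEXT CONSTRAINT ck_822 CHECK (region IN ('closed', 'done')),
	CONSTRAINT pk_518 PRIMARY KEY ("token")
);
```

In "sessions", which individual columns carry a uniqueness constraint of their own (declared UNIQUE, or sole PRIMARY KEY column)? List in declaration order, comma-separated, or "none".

- seats: declared UNIQUE → unique.
- tier: no UNIQUE or single-column PK constraint.
- price: no UNIQUE or single-column PK constraint.
- payload: no UNIQUE or single-column PK constraint.
- secret: declared UNIQUE → unique.
- email: declared UNIQUE → unique.
- usage: no UNIQUE or single-column PK constraint.
- session_id: single-column PRIMARY KEY → unique.

seats, secret, email, session_id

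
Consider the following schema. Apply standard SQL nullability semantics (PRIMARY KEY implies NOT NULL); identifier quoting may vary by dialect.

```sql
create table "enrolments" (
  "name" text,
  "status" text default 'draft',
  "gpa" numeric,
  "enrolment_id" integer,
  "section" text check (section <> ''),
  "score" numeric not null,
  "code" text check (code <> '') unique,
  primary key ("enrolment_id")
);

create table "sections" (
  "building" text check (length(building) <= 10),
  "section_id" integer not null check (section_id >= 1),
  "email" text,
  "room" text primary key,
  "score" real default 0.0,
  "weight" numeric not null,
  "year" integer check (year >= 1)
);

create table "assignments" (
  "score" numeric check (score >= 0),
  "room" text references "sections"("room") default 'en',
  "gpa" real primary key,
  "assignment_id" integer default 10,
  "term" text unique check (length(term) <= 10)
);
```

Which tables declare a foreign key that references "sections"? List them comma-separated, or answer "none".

- assignments.room references sections(room).

assignments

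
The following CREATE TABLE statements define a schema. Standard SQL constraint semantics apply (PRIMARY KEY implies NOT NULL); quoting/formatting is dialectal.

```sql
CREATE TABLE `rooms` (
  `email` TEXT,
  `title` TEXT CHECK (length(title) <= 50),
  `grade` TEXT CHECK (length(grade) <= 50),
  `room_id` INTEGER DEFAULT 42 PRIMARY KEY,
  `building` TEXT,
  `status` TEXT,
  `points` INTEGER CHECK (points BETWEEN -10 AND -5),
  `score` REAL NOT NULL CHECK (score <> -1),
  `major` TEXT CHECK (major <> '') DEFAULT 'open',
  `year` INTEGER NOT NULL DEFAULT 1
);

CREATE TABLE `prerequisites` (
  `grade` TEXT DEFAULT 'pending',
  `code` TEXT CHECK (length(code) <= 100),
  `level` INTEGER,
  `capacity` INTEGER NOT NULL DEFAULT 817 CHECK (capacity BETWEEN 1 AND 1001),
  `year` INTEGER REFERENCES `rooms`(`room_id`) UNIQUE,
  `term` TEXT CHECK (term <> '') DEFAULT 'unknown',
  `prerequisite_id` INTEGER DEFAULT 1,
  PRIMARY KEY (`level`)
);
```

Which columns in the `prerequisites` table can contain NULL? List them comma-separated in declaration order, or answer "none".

grade, code, year, term, prerequisite_id

- grade: DEFAULT only fills an omitted column; an explicit NULL is still allowed → nullable.
- code: CHECK does not forbid NULL (a CHECK constraint passes when its expression is NULL) → nullable.
- level: part of the PRIMARY KEY, which implies NOT NULL → not nullable.
- capacity: declared NOT NULL → not nullable.
- year: a foreign key column may be NULL unless separately constrained → nullable.
- term: CHECK does not forbid NULL (a CHECK constraint passes when its expression is NULL) → nullable.
- prerequisite_id: DEFAULT only fills an omitted column; an explicit NULL is still allowed → nullable.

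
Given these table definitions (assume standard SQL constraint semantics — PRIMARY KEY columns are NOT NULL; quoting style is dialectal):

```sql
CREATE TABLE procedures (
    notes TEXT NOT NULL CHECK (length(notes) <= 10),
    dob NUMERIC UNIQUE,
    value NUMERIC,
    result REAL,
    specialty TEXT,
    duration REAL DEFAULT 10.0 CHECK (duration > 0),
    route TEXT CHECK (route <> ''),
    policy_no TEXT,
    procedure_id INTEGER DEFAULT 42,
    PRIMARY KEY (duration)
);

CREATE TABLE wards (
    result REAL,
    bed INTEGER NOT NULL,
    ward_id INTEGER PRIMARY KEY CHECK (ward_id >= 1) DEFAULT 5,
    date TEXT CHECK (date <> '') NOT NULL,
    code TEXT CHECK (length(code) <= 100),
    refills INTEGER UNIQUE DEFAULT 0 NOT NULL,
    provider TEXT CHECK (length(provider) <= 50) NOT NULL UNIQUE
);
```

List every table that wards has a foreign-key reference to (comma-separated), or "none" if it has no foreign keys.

none

No column in wards has a REFERENCES clause.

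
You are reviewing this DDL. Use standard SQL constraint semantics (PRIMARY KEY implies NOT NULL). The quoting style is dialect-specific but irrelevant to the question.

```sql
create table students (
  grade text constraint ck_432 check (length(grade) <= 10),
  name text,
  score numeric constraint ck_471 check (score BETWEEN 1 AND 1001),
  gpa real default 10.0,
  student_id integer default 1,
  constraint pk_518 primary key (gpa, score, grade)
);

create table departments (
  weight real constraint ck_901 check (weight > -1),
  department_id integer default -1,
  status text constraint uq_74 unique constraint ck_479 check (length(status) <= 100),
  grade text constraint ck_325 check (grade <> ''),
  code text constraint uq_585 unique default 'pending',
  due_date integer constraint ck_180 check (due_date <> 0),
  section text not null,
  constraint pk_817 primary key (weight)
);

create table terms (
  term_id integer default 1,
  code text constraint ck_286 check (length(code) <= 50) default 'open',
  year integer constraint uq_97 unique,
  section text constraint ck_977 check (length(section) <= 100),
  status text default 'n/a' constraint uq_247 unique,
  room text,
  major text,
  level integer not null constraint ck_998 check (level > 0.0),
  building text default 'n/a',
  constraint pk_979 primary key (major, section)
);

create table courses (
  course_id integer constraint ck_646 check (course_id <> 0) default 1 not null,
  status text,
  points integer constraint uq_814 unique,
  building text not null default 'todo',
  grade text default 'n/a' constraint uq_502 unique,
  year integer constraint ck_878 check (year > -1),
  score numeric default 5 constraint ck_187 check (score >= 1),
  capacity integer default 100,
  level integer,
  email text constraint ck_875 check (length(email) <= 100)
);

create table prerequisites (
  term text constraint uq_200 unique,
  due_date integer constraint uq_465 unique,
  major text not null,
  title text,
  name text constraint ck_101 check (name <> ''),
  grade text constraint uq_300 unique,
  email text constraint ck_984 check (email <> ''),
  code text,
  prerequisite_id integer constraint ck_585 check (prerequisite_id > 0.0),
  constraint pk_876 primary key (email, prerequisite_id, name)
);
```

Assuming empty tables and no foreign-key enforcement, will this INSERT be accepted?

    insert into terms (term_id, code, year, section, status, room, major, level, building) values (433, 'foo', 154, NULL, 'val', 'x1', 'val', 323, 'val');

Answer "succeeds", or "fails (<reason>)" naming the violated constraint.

section is explicitly set to NULL, but section is part of the PRIMARY KEY (implied NOT NULL).

fails (NOT NULL on section)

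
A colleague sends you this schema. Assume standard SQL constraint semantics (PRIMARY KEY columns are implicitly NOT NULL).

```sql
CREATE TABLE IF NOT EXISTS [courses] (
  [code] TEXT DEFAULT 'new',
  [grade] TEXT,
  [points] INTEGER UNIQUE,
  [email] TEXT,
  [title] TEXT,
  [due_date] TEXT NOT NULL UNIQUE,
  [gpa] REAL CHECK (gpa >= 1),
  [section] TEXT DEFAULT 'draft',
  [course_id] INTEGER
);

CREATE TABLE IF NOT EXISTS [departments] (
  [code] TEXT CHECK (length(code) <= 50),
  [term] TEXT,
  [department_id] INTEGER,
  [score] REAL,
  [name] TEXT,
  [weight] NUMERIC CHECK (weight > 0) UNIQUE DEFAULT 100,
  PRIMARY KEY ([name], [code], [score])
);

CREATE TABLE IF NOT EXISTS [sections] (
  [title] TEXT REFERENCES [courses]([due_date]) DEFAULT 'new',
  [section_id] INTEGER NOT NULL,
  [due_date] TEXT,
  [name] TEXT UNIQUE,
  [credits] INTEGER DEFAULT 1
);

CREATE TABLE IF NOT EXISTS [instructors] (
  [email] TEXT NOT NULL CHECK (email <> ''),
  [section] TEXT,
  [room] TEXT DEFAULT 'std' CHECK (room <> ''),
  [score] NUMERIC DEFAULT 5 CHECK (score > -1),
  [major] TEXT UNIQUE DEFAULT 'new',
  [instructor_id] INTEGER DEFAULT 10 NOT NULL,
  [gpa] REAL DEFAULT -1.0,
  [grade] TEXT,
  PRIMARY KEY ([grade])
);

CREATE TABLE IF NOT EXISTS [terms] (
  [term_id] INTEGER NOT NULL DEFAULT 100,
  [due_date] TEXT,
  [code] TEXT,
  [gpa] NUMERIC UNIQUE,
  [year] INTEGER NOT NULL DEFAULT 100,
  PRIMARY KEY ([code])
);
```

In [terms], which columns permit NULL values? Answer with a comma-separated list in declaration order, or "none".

- term_id: declared NOT NULL → not nullable.
- due_date: no NOT NULL constraint applies → nullable.
- code: part of the PRIMARY KEY, which implies NOT NULL → not nullable.
- gpa: UNIQUE does not imply NOT NULL → nullable.
- year: declared NOT NULL → not nullable.

due_date, gpa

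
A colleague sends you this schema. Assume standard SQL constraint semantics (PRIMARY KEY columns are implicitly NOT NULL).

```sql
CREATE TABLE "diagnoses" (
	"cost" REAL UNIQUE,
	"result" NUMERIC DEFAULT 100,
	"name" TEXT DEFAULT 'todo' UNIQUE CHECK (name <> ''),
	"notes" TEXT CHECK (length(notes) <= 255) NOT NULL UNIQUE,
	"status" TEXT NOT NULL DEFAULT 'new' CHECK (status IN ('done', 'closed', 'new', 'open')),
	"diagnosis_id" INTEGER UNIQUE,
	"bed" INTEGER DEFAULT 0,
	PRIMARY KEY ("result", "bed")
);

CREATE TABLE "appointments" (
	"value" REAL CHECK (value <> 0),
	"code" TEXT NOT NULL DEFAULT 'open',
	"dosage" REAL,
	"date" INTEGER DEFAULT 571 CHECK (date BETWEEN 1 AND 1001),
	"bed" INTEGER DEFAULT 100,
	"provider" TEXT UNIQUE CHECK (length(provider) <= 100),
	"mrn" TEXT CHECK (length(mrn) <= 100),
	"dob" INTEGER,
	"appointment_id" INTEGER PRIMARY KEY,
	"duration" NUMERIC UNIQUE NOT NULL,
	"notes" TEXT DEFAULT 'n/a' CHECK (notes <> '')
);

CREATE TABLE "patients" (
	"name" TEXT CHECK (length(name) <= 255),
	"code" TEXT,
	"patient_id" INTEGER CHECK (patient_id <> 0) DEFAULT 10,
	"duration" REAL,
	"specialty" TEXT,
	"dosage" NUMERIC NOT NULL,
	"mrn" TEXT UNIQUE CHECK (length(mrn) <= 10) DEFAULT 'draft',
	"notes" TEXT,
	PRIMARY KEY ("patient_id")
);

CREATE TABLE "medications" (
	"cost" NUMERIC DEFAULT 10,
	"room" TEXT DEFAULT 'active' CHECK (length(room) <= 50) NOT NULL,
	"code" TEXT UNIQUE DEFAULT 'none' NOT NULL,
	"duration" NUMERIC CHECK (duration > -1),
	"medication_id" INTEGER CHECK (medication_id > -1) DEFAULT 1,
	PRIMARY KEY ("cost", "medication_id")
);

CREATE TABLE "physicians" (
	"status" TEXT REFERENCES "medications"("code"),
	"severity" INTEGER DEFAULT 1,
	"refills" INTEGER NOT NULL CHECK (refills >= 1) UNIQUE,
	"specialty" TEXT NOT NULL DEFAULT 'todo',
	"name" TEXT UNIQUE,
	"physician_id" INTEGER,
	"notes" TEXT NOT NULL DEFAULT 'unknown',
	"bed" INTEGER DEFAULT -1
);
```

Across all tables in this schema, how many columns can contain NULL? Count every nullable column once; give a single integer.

23

diagnoses: 3 nullable (cost, name, diagnosis_id — PK (result, bed) and explicit NOT NULL columns excluded).
appointments: 8 nullable (value, dosage, date, bed, provider, mrn, dob, notes — PK (appointment_id) and explicit NOT NULL columns excluded).
patients: 6 nullable (name, code, duration, specialty, mrn, notes — PK (patient_id) and explicit NOT NULL columns excluded).
medications: 1 nullable (duration — PK (cost, medication_id) and explicit NOT NULL columns excluded).
physicians: 5 nullable (status, severity, name, physician_id, bed — PK none and explicit NOT NULL columns excluded).
Total: 3 + 8 + 6 + 1 + 5 = 23.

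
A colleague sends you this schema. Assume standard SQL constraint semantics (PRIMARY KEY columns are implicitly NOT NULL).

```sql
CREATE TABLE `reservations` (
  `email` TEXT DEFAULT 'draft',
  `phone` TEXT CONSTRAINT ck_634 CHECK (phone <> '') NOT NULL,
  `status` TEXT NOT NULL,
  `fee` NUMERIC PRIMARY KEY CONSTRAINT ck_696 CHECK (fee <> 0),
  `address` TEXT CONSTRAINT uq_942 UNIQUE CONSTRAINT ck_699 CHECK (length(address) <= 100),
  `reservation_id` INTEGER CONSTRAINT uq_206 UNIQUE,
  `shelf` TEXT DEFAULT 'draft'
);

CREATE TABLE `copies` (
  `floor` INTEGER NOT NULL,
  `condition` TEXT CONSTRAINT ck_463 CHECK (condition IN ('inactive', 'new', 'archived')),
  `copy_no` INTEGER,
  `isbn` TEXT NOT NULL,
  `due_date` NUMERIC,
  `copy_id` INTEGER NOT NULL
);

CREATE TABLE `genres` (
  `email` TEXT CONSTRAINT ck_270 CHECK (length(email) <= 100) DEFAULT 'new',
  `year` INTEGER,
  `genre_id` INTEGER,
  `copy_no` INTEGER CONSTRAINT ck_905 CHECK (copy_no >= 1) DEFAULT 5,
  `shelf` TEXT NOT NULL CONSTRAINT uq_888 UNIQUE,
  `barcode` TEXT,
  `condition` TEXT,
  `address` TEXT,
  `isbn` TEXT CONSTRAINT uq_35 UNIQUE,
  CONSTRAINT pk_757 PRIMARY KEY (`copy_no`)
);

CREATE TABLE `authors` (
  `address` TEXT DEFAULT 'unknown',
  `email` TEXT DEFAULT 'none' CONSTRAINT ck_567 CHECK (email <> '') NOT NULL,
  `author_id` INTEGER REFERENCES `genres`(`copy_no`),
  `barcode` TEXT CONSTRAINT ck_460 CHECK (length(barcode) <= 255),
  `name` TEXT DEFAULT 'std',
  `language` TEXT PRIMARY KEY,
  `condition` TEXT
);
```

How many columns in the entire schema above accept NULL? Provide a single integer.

19

reservations: 4 nullable (email, address, reservation_id, shelf — PK (fee) and explicit NOT NULL columns excluded).
copies: 3 nullable (condition, copy_no, due_date — PK none and explicit NOT NULL columns excluded).
genres: 7 nullable (email, year, genre_id, barcode, condition, address, isbn — PK (copy_no) and explicit NOT NULL columns excluded).
authors: 5 nullable (address, author_id, barcode, name, condition — PK (language) and explicit NOT NULL columns excluded).
Total: 4 + 3 + 7 + 5 = 19.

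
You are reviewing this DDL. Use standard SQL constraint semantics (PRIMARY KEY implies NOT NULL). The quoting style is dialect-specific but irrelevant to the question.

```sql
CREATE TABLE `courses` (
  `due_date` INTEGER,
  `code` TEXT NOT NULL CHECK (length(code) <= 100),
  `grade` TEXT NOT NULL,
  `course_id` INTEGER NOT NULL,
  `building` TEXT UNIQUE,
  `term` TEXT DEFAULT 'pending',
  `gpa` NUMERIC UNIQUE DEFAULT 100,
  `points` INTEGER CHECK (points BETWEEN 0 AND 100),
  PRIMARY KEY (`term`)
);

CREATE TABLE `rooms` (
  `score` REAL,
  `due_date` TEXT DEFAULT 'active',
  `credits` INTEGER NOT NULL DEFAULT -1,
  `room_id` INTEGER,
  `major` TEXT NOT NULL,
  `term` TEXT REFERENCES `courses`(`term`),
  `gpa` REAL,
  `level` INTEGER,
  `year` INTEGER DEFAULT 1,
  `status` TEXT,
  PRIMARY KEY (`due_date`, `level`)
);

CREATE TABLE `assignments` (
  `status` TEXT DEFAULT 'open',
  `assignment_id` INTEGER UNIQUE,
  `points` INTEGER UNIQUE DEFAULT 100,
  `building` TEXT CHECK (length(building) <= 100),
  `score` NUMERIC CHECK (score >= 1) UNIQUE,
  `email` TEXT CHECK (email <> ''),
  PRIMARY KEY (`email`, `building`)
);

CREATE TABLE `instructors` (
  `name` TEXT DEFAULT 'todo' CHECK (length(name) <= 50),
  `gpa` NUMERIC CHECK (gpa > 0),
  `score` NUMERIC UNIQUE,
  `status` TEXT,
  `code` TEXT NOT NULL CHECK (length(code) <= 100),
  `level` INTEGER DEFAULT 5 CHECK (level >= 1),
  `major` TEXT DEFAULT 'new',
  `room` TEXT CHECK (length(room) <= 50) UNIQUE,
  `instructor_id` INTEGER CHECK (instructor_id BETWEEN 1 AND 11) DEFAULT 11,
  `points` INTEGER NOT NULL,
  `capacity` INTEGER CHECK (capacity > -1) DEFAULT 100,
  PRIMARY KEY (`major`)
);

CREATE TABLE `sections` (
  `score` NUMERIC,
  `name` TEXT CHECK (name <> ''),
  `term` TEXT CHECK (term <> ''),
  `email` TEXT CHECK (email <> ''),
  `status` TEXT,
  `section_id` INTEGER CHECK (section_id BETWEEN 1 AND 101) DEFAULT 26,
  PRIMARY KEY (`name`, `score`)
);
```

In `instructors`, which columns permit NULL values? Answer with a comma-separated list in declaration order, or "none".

- name: CHECK does not forbid NULL (a CHECK constraint passes when its expression is NULL) → nullable.
- gpa: CHECK does not forbid NULL (a CHECK constraint passes when its expression is NULL) → nullable.
- score: UNIQUE does not imply NOT NULL → nullable.
- status: no NOT NULL constraint applies → nullable.
- code: declared NOT NULL → not nullable.
- level: CHECK does not forbid NULL (a CHECK constraint passes when its expression is NULL) → nullable.
- major: part of the PRIMARY KEY, which implies NOT NULL → not nullable.
- room: CHECK does not forbid NULL (a CHECK constraint passes when its expression is NULL) → nullable.
- instructor_id: CHECK does not forbid NULL (a CHECK constraint passes when its expression is NULL) → nullable.
- points: declared NOT NULL → not nullable.
- capacity: CHECK does not forbid NULL (a CHECK constraint passes when its expression is NULL) → nullable.

name, gpa, score, status, level, room, instructor_id, capacity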